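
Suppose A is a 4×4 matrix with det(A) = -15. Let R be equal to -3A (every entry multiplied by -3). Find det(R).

For a 4×4 matrix, det(-3A) = (-3)^4·det(A) = 81·det(A).
det(R) = (81)·(-15) = -1215

det(R) = -1215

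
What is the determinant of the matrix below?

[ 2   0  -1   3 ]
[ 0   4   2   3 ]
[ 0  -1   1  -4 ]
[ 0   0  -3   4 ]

Expand along column 1 (it has 3 zeros):
  + (2) · M_11   where M_11 = det([4 2 3; -1 1 -4; 0 -3 4]) = -15
det = (+1)·(2)·(-15) = -30

The determinant is -30.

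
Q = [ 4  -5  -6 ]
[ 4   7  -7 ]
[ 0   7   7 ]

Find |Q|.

det(Q) = 364

Expand along row 3:
  − 7 · |4 -6; 4 -7| = −7·(-28 − (-24)) = 28
  + 7 · |4 -5; 4 7| = 7·(28 − (-20)) = 336
Sum: (28) + (336) = 364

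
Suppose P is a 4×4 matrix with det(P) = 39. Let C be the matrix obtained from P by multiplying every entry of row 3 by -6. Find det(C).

Scaling one row by -6 multiplies the determinant by -6.
det(C) = (-6)·(39) = -234

-234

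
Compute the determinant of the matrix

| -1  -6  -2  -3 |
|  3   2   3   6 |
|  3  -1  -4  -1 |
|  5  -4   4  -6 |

The determinant is 1545.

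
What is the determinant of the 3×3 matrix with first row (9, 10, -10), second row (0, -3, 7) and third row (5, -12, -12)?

1280

Expand along row 2:
  + (-3) · |9 -10; 5 -12| = (-3)·(-108 − (-50)) = 174
  − 7 · |9 10; 5 -12| = −7·(-108 − 50) = 1106
Sum: (174) + (1106) = 1280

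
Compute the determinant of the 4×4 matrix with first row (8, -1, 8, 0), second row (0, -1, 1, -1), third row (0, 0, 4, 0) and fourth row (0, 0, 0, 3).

-96

The matrix is upper triangular, so the determinant is the product of the diagonal entries:
det = (8) · (-1) · (4) · (3) = -96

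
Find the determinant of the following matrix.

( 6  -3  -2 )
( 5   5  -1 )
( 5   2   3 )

Expand along column 1:
  + 6 · |5 -1; 2 3| = 6·(15 − (-2)) = 102
  − 5 · |-3 -2; 2 3| = −5·(-9 − (-4)) = 25
  + 5 · |-3 -2; 5 -1| = 5·(3 − (-10)) = 65
Sum: (102) + (25) + (65) = 192

The determinant is 192.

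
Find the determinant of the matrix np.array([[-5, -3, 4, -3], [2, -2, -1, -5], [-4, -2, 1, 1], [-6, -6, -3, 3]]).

-36

Expand along row 1:
  + (-5) · M_11   where M_11 = det([-2 -1 -5; -2 1 1; -6 -3 3]) = -72
  − (-3) · M_12   where M_12 = det([2 -1 -5; -4 1 1; -6 -3 3]) = -84
  + (4) · M_13   where M_13 = det([2 -2 -5; -4 -2 1; -6 -6 3]) = -72
  − (-3) · M_14   where M_14 = det([2 -2 -1; -4 -2 1; -6 -6 -3]) = 48
det = (+1)·(-5)·(-72) + (-1)·(-3)·(-84) + (+1)·(4)·(-72) + (-1)·(-3)·(48) = -36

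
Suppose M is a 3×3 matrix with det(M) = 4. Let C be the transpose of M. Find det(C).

|C| = 4

det(Mᵀ) = det(M).
det(C) = (1)·(4) = 4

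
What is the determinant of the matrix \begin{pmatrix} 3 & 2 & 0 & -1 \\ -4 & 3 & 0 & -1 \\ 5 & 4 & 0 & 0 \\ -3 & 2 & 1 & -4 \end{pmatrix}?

The determinant is -33.

Expand along column 3 (it has 3 zeros):
  − (1) · M_43   where M_43 = det([3 2 -1; -4 3 -1; 5 4 0]) = 33
det = (-1)·(1)·(33) = -33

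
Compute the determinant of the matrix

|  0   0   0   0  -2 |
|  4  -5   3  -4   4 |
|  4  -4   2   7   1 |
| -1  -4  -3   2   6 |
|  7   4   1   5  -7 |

Expand along row 1 (it has 4 zeros):
  + (-2) · M_15   where M_15 = det([4 -5 3 -4; 4 -4 2 7; -1 -4 -3 2; 7 4 1 5]) = 1850
det = (+1)·(-2)·(1850) = -3700

-3700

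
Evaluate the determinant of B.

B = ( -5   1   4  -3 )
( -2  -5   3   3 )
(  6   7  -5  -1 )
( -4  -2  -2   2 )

det(B) = 400

Expand along row 1:
  + (-5) · M_11   where M_11 = det([-5 3 3; 7 -5 -1; -2 -2 2]) = -48
  − (1) · M_12   where M_12 = det([-2 3 3; 6 -5 -1; -4 -2 2]) = -96
  + (4) · M_13   where M_13 = det([-2 -5 3; 6 7 -1; -4 -2 2]) = 64
  − (-3) · M_14   where M_14 = det([-2 -5 3; 6 7 -5; -4 -2 -2]) = -64
det = (+1)·(-5)·(-48) + (-1)·(1)·(-96) + (+1)·(4)·(64) + (-1)·(-3)·(-64) = 400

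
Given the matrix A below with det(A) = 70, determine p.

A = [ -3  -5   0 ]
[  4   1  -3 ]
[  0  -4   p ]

Expanding along the row containing p, det(A) is linear in p: det(A) = (17)·p + (36).
Set (17)·p + (36) = 70  ⇒  (17)·p = 34  ⇒  p = 2.

p = 2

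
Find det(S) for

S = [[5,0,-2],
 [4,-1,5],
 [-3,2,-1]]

|S| = -55

Expand along row 1:
  + 5 · |-1 5; 2 -1| = 5·(1 − 10) = -45
  + (-2) · |4 -1; -3 2| = (-2)·(8 − 3) = -10
Sum: (-45) + (-10) = -55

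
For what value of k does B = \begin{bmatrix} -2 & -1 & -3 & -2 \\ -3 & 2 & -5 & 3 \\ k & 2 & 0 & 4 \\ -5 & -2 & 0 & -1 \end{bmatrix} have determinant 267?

Expanding along the row containing k, det(B) is linear in k: det(B) = (27)·k + (24).
Set (27)·k + (24) = 267  ⇒  (27)·k = 243  ⇒  k = 9.

9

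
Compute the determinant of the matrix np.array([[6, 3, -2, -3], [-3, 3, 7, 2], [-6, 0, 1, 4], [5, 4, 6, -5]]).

Expand along row 3 (it has 1 zero):
  + (-6) · M_31   where M_31 = det([3 -2 -3; 3 7 2; 4 6 -5]) = -157
  + (1) · M_33   where M_33 = det([6 3 -3; -3 3 2; 5 4 -5]) = -72
  − (4) · M_34   where M_34 = det([6 3 -2; -3 3 7; 5 4 6]) = 153
det = (+1)·(-6)·(-157) + (+1)·(1)·(-72) + (-1)·(4)·(153) = 258

The determinant is 258.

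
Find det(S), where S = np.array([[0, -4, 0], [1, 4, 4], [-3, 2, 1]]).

|S| = 52

Expand along row 1:
  − (-4) · |1 4; -3 1| = −(-4)·(1 − (-12)) = 52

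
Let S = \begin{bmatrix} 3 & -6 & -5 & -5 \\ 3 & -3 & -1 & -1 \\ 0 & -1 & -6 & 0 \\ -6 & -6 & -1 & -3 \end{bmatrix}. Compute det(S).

Expand along row 3 (it has 2 zeros):
  − (-1) · M_32   where M_32 = det([3 -5 -5; 3 -1 -1; -6 -1 -3]) = -24
  + (-6) · M_33   where M_33 = det([3 -6 -5; 3 -3 -1; -6 -6 -3]) = 99
det = (-1)·(-1)·(-24) + (+1)·(-6)·(99) = -618

-618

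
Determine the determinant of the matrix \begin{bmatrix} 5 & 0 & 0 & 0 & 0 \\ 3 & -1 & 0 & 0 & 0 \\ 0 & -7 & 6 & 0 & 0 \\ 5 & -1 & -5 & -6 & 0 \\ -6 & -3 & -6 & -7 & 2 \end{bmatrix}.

360

The matrix is lower triangular, so the determinant is the product of the diagonal entries:
det = (5) · (-1) · (6) · (-6) · (2) = 360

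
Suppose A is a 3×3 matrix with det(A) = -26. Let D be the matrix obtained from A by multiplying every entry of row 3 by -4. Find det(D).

104

Scaling one row by -4 multiplies the determinant by -4.
det(D) = (-4)·(-26) = 104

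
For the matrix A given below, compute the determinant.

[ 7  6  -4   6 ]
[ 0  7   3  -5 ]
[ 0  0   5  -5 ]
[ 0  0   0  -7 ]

|A| = -1715

A is upper triangular, so det(A) is the product of the diagonal entries:
det = (7) · (7) · (5) · (-7) = -1715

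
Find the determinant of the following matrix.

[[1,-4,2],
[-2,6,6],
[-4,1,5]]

124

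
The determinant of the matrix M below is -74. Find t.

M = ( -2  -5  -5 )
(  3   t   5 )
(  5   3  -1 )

Expanding along the column containing t, det(M) is linear in t: det(M) = (27)·t + (-155).
Set (27)·t + (-155) = -74  ⇒  (27)·t = 81  ⇒  t = 3.

t = 3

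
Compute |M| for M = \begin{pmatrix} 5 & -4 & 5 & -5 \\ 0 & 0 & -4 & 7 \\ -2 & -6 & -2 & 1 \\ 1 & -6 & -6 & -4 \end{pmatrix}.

Expand along row 2 (it has 2 zeros):
  − (-4) · M_23   where M_23 = det([5 -4 -5; -2 -6 1; 1 -6 -4]) = 88
  + (7) · M_24   where M_24 = det([5 -4 5; -2 -6 -2; 1 -6 -6]) = 266
det = (-1)·(-4)·(88) + (+1)·(7)·(266) = 2214

|M| = 2214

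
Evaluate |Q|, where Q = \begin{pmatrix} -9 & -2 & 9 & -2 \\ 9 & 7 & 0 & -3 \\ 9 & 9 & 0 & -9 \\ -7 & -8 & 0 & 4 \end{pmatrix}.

-972

Expand along column 3 (it has 3 zeros):
  + (9) · M_13   where M_13 = det([9 7 -3; 9 9 -9; -7 -8 4]) = -108
det = (+1)·(9)·(-108) = -972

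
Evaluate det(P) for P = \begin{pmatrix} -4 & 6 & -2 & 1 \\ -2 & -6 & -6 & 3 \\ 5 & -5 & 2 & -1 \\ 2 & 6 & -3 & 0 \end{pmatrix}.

102

Expand along row 4 (it has 1 zero):
  − (2) · M_41   where M_41 = det([6 -2 1; -6 -6 3; -5 2 -1]) = 0
  + (6) · M_42   where M_42 = det([-4 -2 1; -2 -6 3; 5 2 -1]) = 0
  − (-3) · M_43   where M_43 = det([-4 6 1; -2 -6 3; 5 -5 -1]) = 34
det = (-1)·(2)·(0) + (+1)·(6)·(0) + (-1)·(-3)·(34) = 102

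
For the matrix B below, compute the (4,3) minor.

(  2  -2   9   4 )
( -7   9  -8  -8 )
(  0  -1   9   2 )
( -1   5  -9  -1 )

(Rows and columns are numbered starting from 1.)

Delete row 4 and column 3; the remaining 3×3 submatrix is [2 -2 4; -7 9 -8; 0 -1 2].
Its determinant is 20.

The minor is 20.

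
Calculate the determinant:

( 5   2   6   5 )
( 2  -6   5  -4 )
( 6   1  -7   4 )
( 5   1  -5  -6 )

Expand along row 1:
  + (5) · M_11   where M_11 = det([-6 5 -4; 1 -7 4; 1 -5 -6]) = -330
  − (2) · M_12   where M_12 = det([2 5 -4; 6 -7 4; 5 -5 -6]) = 384
  + (6) · M_13   where M_13 = det([2 -6 -4; 6 1 4; 5 1 -6]) = -360
  − (5) · M_14   where M_14 = det([2 -6 5; 6 1 -7; 5 1 -5]) = 39
det = (+1)·(5)·(-330) + (-1)·(2)·(384) + (+1)·(6)·(-360) + (-1)·(5)·(39) = -4773

-4773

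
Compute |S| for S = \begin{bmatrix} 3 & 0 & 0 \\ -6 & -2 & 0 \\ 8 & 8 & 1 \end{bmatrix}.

det(S) = -6

S is lower triangular, so det(S) is the product of the diagonal entries:
det = (3) · (-2) · (1) = -6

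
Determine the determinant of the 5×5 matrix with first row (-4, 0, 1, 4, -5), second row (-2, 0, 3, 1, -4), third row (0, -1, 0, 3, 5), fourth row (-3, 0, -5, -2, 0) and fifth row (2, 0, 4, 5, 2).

187

Expand along column 2 (it has 4 zeros):
  − (-1) · M_32   where M_32 = det([-4 1 4 -5; -2 3 1 -4; -3 -5 -2 0; 2 4 5 2]) = 187
det = (-1)·(-1)·(187) = 187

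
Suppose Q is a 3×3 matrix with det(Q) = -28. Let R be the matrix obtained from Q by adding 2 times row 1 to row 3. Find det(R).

Adding a multiple of one row to another leaves the determinant unchanged.
det(R) = (1)·(-28) = -28

-28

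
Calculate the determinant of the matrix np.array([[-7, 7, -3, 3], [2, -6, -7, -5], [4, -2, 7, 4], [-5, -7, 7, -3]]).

Expand along row 1:
  + (-7) · M_11   where M_11 = det([-6 -7 -5; -2 7 4; -7 7 -3]) = 357
  − (7) · M_12   where M_12 = det([2 -7 -5; 4 7 4; -5 7 -3]) = -357
  + (-3) · M_13   where M_13 = det([2 -6 -5; 4 -2 4; -5 -7 -3]) = 306
  − (3) · M_14   where M_14 = det([2 -6 -7; 4 -2 7; -5 -7 7]) = 714
det = (+1)·(-7)·(357) + (-1)·(7)·(-357) + (+1)·(-3)·(306) + (-1)·(3)·(714) = -3060

The determinant is -3060.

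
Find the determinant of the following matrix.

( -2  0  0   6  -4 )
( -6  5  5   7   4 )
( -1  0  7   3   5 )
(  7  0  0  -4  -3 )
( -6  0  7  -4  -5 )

Expand along column 2 (it has 4 zeros):
  + (5) · M_22   where M_22 = det([-2 0 6 -4; -1 7 3 5; 7 0 -4 -3; -6 7 -4 -5]) = 5236
det = (+1)·(5)·(5236) = 26180

26180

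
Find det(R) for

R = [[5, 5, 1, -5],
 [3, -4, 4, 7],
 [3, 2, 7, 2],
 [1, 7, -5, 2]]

Expand along row 1:
  + (5) · M_11   where M_11 = det([-4 4 7; 2 7 2; 7 -5 2]) = -469
  − (5) · M_12   where M_12 = det([3 4 7; 3 7 2; 1 -5 2]) = -98
  + (1) · M_13   where M_13 = det([3 -4 7; 3 2 2; 1 7 2]) = 119
  − (-5) · M_14   where M_14 = det([3 -4 4; 3 2 7; 1 7 -5]) = -189
det = (+1)·(5)·(-469) + (-1)·(5)·(-98) + (+1)·(1)·(119) + (-1)·(-5)·(-189) = -2681

-2681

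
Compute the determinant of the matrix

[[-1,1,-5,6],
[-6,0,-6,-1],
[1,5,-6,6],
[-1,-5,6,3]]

Expand along row 2 (it has 1 zero):
  − (-6) · M_21   where M_21 = det([1 -5 6; 5 -6 6; -5 6 3]) = 171
  − (-6) · M_23   where M_23 = det([-1 1 6; 1 5 6; -1 -5 3]) = -54
  + (-1) · M_24   where M_24 = det([-1 1 -5; 1 5 -6; -1 -5 6]) = 0
det = (-1)·(-6)·(171) + (-1)·(-6)·(-54) + (+1)·(-1)·(0) = 702

702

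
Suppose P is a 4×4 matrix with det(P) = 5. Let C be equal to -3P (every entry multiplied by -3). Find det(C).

For a 4×4 matrix, det(-3P) = (-3)^4·det(P) = 81·det(P).
det(C) = (81)·(5) = 405

|C| = 405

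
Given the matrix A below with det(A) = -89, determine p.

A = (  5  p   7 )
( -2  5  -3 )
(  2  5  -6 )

p = -7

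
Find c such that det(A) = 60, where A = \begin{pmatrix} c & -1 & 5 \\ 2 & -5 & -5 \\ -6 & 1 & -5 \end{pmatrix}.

Expanding along the row containing c, det(A) is linear in c: det(A) = (30)·c + (-180).
Set (30)·c + (-180) = 60  ⇒  (30)·c = 240  ⇒  c = 8.

8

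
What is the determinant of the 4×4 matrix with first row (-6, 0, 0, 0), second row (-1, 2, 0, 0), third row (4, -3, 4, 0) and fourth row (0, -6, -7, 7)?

-336

The matrix is lower triangular, so the determinant is the product of the diagonal entries:
det = (-6) · (2) · (4) · (7) = -336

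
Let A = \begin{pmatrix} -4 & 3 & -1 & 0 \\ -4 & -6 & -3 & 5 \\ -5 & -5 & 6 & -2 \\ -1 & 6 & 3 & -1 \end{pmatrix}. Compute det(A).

Expand along row 1 (it has 1 zero):
  + (-4) · M_11   where M_11 = det([-6 -3 5; -5 6 -2; 6 3 -1]) = -204
  − (3) · M_12   where M_12 = det([-4 -3 5; -5 6 -2; -1 3 -1]) = -36
  + (-1) · M_13   where M_13 = det([-4 -6 5; -5 -5 -2; -1 6 -1]) = -225
det = (+1)·(-4)·(-204) + (-1)·(3)·(-36) + (+1)·(-1)·(-225) = 1149

1149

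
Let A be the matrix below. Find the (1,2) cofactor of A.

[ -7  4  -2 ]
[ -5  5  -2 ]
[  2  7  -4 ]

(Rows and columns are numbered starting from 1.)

-24

Delete row 1 and column 2; the remaining 2×2 submatrix is [-5 -2; 2 -4].
Its determinant is (-5)·(-4) − (-2)·2 = 24.
The cofactor carries sign (−1)^(1+2) = −1, so C_{1,2} = −(24) = -24.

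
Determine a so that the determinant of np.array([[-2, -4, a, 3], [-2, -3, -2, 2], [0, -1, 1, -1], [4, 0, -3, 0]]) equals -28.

Expanding along the row containing a, det(B) is linear in a: det(B) = (20)·a + (72).
Set (20)·a + (72) = -28  ⇒  (20)·a = -100  ⇒  a = -5.

-5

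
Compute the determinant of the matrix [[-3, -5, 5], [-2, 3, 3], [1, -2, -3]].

The determinant is 29.

Expand along row 1:
  + (-3) · |3 3; -2 -3| = (-3)·(-9 − (-6)) = 9
  − (-5) · |-2 3; 1 -3| = −(-5)·(6 − 3) = 15
  + 5 · |-2 3; 1 -2| = 5·(4 − 3) = 5
Sum: (9) + (15) + (5) = 29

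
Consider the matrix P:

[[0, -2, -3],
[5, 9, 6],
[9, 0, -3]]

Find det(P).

Expand along column 1:
  − 5 · |-2 -3; 0 -3| = −5·(6 − 0) = -30
  + 9 · |-2 -3; 9 6| = 9·(-12 − (-27)) = 135
Sum: (-30) + (135) = 105

The determinant is 105.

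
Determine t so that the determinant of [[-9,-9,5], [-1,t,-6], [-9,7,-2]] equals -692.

3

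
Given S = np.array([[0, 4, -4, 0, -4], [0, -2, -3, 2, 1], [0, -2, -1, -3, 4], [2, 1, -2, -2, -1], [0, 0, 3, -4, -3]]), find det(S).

det(S) = 896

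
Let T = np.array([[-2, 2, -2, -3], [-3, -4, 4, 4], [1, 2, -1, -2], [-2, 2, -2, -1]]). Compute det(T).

28

Expand along row 1:
  + (-2) · M_11   where M_11 = det([-4 4 4; 2 -1 -2; 2 -2 -1]) = -4
  − (2) · M_12   where M_12 = det([-3 4 4; 1 -1 -2; -2 -2 -1]) = 13
  + (-2) · M_13   where M_13 = det([-3 -4 4; 1 2 -2; -2 2 -1]) = -2
  − (-3) · M_14   where M_14 = det([-3 -4 4; 1 2 -1; -2 2 -2]) = 14
det = (+1)·(-2)·(-4) + (-1)·(2)·(13) + (+1)·(-2)·(-2) + (-1)·(-3)·(14) = 28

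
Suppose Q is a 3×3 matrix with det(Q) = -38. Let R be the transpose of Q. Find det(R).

det(Qᵀ) = det(Q).
det(R) = (1)·(-38) = -38

det(R) = -38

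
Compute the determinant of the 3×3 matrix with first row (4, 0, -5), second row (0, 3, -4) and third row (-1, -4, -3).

The determinant is -115.

Expand along row 1:
  + 4 · |3 -4; -4 -3| = 4·(-9 − 16) = -100
  + (-5) · |0 3; -1 -4| = (-5)·(0 − (-3)) = -15
Sum: (-100) + (-15) = -115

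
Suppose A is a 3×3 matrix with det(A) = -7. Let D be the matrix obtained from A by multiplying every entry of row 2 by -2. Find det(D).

Scaling one row by -2 multiplies the determinant by -2.
det(D) = (-2)·(-7) = 14

The determinant is 14.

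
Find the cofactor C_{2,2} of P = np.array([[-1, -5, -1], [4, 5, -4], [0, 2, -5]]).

Delete row 2 and column 2; the remaining 2×2 submatrix is [-1 -1; 0 -5].
Its determinant is (-1)·(-5) − (-1)·0 = 5.
The cofactor carries sign (−1)^(2+2) = +1, so C_{2,2} = +(5) = 5.

5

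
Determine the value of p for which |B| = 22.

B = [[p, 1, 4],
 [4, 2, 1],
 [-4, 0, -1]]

Expanding along the column containing p, det(B) is linear in p: det(B) = (-2)·p + (32).
Set (-2)·p + (32) = 22  ⇒  (-2)·p = -10  ⇒  p = 5.

p = 5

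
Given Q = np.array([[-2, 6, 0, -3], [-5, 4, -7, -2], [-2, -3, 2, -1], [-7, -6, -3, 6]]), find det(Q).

1290

Expand along row 1 (it has 1 zero):
  + (-2) · M_11   where M_11 = det([4 -7 -2; -3 2 -1; -6 -3 6]) = -174
  − (6) · M_12   where M_12 = det([-5 -7 -2; -2 2 -1; -7 -3 6]) = -218
  − (-3) · M_14   where M_14 = det([-5 4 -7; -2 -3 2; -7 -6 -3]) = -122
det = (+1)·(-2)·(-174) + (-1)·(6)·(-218) + (-1)·(-3)·(-122) = 1290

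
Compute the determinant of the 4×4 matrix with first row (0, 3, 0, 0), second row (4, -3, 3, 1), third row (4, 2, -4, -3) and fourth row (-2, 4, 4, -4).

Expand along row 1 (it has 3 zeros):
  − (3) · M_12   where M_12 = det([4 3 1; 4 -4 -3; -2 4 -4]) = 186
det = (-1)·(3)·(186) = -558

The determinant is -558.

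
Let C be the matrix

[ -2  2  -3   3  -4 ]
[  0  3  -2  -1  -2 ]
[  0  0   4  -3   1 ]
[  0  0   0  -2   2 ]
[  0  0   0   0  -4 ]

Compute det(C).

C is upper triangular, so det(C) is the product of the diagonal entries:
det = (-2) · (3) · (4) · (-2) · (-4) = -192

-192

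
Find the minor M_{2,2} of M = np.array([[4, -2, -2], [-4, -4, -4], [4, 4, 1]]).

The minor is 12.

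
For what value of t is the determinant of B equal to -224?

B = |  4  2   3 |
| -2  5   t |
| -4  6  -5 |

Expanding along the row containing t, det(B) is linear in t: det(B) = (-32)·t + (-96).
Set (-32)·t + (-96) = -224  ⇒  (-32)·t = -128  ⇒  t = 4.

4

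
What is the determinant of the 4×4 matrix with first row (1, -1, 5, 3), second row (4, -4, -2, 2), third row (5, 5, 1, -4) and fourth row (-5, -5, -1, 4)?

0

Expand along row 1:
  + (1) · M_11   where M_11 = det([-4 -2 2; 5 1 -4; -5 -1 4]) = 0
  − (-1) · M_12   where M_12 = det([4 -2 2; 5 1 -4; -5 -1 4]) = 0
  + (5) · M_13   where M_13 = det([4 -4 2; 5 5 -4; -5 -5 4]) = 0
  − (3) · M_14   where M_14 = det([4 -4 -2; 5 5 1; -5 -5 -1]) = 0
det = (+1)·(1)·(0) + (-1)·(-1)·(0) + (+1)·(5)·(0) + (-1)·(3)·(0) = 0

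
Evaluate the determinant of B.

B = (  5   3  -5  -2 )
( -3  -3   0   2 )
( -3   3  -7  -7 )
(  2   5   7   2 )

Expand along row 2 (it has 1 zero):
  − (-3) · M_21   where M_21 = det([3 -5 -2; 3 -7 -7; 5 7 2]) = 198
  + (-3) · M_22   where M_22 = det([5 -5 -2; -3 -7 -7; 2 7 2]) = 229
  + (2) · M_24   where M_24 = det([5 3 -5; -3 3 -7; 2 5 7]) = 406
det = (-1)·(-3)·(198) + (+1)·(-3)·(229) + (+1)·(2)·(406) = 719

719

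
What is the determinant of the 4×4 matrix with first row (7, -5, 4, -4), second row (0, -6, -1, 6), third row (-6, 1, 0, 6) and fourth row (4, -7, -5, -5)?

Expand along row 2 (it has 1 zero):
  + (-6) · M_22   where M_22 = det([7 4 -4; -6 0 6; 4 -5 -5]) = 66
  − (-1) · M_23   where M_23 = det([7 -5 -4; -6 1 6; 4 -7 -5]) = 137
  + (6) · M_24   where M_24 = det([7 -5 4; -6 1 0; 4 -7 -5]) = 267
det = (+1)·(-6)·(66) + (-1)·(-1)·(137) + (+1)·(6)·(267) = 1343

1343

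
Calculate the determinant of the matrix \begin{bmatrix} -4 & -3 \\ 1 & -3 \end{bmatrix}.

15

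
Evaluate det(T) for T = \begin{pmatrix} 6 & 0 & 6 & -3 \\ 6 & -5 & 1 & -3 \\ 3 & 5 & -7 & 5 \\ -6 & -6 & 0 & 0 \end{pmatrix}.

Expand along row 4 (it has 2 zeros):
  − (-6) · M_41   where M_41 = det([0 6 -3; -5 1 -3; 5 -7 5]) = -30
  + (-6) · M_42   where M_42 = det([6 6 -3; 6 1 -3; 3 -7 5]) = -195
det = (-1)·(-6)·(-30) + (+1)·(-6)·(-195) = 990

The determinant is 990.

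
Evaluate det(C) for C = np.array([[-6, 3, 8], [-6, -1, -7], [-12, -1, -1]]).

Expand along column 1:
  + (-6) · |-1 -7; -1 -1| = (-6)·(1 − 7) = 36
  − (-6) · |3 8; -1 -1| = −(-6)·(-3 − (-8)) = 30
  + (-12) · |3 8; -1 -7| = (-12)·(-21 − (-8)) = 156
Sum: (36) + (30) + (156) = 222

222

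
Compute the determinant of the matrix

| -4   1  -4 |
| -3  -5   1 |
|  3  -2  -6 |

The determinant is -227.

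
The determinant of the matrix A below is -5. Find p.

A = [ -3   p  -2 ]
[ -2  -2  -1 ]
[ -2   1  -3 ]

Expanding along the row containing p, det(A) is linear in p: det(A) = (-4)·p + (-9).
Set (-4)·p + (-9) = -5  ⇒  (-4)·p = 4  ⇒  p = -1.

-1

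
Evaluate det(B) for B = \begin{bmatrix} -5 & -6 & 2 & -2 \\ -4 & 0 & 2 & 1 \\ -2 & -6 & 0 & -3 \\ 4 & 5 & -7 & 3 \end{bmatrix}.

Expand along row 2 (it has 1 zero):
  − (-4) · M_21   where M_21 = det([-6 2 -2; -6 0 -3; 5 -7 3]) = 48
  − (2) · M_23   where M_23 = det([-5 -6 -2; -2 -6 -3; 4 5 3]) = 23
  + (1) · M_24   where M_24 = det([-5 -6 2; -2 -6 0; 4 5 -7]) = -98
det = (-1)·(-4)·(48) + (-1)·(2)·(23) + (+1)·(1)·(-98) = 48

48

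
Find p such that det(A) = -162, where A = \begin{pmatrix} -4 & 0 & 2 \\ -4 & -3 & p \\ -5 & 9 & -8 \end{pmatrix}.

Expanding along the column containing p, det(A) is linear in p: det(A) = (36)·p + (-198).
Set (36)·p + (-198) = -162  ⇒  (36)·p = 36  ⇒  p = 1.

p = 1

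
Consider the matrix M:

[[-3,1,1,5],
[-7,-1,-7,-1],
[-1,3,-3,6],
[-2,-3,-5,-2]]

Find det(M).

The determinant is -662.

Expand along row 1:
  + (-3) · M_11   where M_11 = det([-1 -7 -1; 3 -3 6; -3 -5 -2]) = 72
  − (1) · M_12   where M_12 = det([-7 -7 -1; -1 -3 6; -2 -5 -2]) = -153
  + (1) · M_13   where M_13 = det([-7 -1 -1; -1 3 6; -2 -3 -2]) = -79
  − (5) · M_14   where M_14 = det([-7 -1 -7; -1 3 -3; -2 -3 -5]) = 104
det = (+1)·(-3)·(72) + (-1)·(1)·(-153) + (+1)·(1)·(-79) + (-1)·(5)·(104) = -662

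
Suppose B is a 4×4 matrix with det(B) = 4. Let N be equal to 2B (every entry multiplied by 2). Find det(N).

64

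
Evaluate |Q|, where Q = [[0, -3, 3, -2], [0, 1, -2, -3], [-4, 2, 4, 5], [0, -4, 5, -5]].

Expand along column 1 (it has 3 zeros):
  + (-4) · M_31   where M_31 = det([-3 3 -2; 1 -2 -3; -4 5 -5]) = -18
det = (+1)·(-4)·(-18) = 72

72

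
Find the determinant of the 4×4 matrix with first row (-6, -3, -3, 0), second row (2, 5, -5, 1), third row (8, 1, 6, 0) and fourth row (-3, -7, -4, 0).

-111

Expand along column 4 (it has 3 zeros):
  + (1) · M_24   where M_24 = det([-6 -3 -3; 8 1 6; -3 -7 -4]) = -111
det = (+1)·(1)·(-111) = -111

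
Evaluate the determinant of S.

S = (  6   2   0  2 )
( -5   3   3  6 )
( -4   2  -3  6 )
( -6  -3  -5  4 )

|S| = -874

Expand along row 1 (it has 1 zero):
  + (6) · M_11   where M_11 = det([3 3 6; 2 -3 6; -3 -5 4]) = -138
  − (2) · M_12   where M_12 = det([-5 3 6; -4 -3 6; -6 -5 4]) = -138
  − (2) · M_14   where M_14 = det([-5 3 3; -4 2 -3; -6 -3 -5]) = 161
det = (+1)·(6)·(-138) + (-1)·(2)·(-138) + (-1)·(2)·(161) = -874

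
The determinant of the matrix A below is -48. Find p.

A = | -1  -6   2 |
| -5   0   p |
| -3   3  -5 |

Expanding along the column containing p, det(A) is linear in p: det(A) = (21)·p + (120).
Set (21)·p + (120) = -48  ⇒  (21)·p = -168  ⇒  p = -8.

-8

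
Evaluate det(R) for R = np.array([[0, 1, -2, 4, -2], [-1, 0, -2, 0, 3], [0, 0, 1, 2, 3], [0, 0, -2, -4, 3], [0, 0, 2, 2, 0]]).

R is block upper-triangular with a 2×2 block and a 3×3 block on the diagonal, so its determinant equals the product of the determinants of the diagonal blocks.
det of the 2×2 block = 1
det of the 3×3 block = 18
det = (1)·(18) = 18

det(R) = 18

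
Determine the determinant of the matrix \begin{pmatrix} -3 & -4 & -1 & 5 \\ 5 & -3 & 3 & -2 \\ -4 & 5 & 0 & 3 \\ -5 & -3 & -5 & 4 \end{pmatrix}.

100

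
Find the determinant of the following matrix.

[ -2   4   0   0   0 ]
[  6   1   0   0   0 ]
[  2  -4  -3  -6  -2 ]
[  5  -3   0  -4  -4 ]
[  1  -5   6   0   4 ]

-3744

The matrix is block lower-triangular with a 2×2 block and a 3×3 block on the diagonal, so its determinant equals the product of the determinants of the diagonal blocks.
det of the 2×2 block = -26
det of the 3×3 block = 144
det = (-26)·(144) = -3744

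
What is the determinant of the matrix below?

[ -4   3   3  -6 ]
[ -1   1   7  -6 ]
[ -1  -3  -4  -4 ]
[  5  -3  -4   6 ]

The determinant is 262.

Expand along row 1:
  + (-4) · M_11   where M_11 = det([1 7 -6; -3 -4 -4; -3 -4 6]) = 170
  − (3) · M_12   where M_12 = det([-1 7 -6; -1 -4 -4; 5 -4 6]) = -202
  + (3) · M_13   where M_13 = det([-1 1 -6; -1 -3 -4; 5 -3 6]) = -92
  − (-6) · M_14   where M_14 = det([-1 1 7; -1 -3 -4; 5 -3 -4]) = 102
det = (+1)·(-4)·(170) + (-1)·(3)·(-202) + (+1)·(3)·(-92) + (-1)·(-6)·(102) = 262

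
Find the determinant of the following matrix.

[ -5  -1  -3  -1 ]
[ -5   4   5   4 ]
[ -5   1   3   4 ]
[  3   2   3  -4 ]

Expand along row 1:
  + (-5) · M_11   where M_11 = det([4 5 4; 1 3 4; 2 3 -4]) = -48
  − (-1) · M_12   where M_12 = det([-5 5 4; -5 3 4; 3 3 -4]) = -16
  + (-3) · M_13   where M_13 = det([-5 4 4; -5 1 4; 3 2 -4]) = -24
  − (-1) · M_14   where M_14 = det([-5 4 5; -5 1 3; 3 2 3]) = 46
det = (+1)·(-5)·(-48) + (-1)·(-1)·(-16) + (+1)·(-3)·(-24) + (-1)·(-1)·(46) = 342

342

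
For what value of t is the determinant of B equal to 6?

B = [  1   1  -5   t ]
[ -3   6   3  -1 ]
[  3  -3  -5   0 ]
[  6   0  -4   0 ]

t = -1

Expanding along the column containing t, det(B) is linear in t: det(B) = (90)·t + (96).
Set (90)·t + (96) = 6  ⇒  (90)·t = -90  ⇒  t = -1.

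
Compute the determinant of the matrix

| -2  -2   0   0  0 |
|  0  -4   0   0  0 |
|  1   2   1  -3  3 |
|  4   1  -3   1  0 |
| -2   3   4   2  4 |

The determinant is -496.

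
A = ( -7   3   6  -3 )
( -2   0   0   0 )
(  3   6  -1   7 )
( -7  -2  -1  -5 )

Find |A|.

Expand along row 2 (it has 3 zeros):
  − (-2) · M_21   where M_21 = det([3 6 -3; 6 -1 7; -2 -1 -5]) = 156
det = (-1)·(-2)·(156) = 312

312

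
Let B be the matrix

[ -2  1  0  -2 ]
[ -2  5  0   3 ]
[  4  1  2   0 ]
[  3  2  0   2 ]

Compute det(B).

Expand along column 3 (it has 3 zeros):
  + (2) · M_33   where M_33 = det([-2 1 -2; -2 5 3; 3 2 2]) = 43
det = (+1)·(2)·(43) = 86

|B| = 86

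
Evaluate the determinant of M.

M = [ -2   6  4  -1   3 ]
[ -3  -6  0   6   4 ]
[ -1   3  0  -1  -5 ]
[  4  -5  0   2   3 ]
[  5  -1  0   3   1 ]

The determinant is -2296.

Expand along column 3 (it has 4 zeros):
  + (4) · M_13   where M_13 = det([-3 -6 6 4; -1 3 -1 -5; 4 -5 2 3; 5 -1 3 1]) = -574
det = (+1)·(4)·(-574) = -2296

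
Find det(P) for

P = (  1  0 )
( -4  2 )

2

det(P) = 1·2 − 0·(-4) = 2 − 0 = 2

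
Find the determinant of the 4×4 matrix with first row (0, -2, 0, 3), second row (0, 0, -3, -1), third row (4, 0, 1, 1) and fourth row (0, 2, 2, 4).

Expand along column 1 (it has 3 zeros):
  + (4) · M_31   where M_31 = det([-2 0 3; 0 -3 -1; 2 2 4]) = 38
det = (+1)·(4)·(38) = 152

152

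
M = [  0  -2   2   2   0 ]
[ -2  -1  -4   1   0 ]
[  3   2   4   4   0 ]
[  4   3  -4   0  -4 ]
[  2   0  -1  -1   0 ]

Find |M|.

Expand along column 5 (it has 4 zeros):
  − (-4) · M_45   where M_45 = det([0 -2 2 2; -2 -1 -4 1; 3 2 4 4; 2 0 -1 -1]) = -150
det = (-1)·(-4)·(-150) = -600

|M| = -600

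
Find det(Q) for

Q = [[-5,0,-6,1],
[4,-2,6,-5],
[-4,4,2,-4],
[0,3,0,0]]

-342

Expand along row 4 (it has 3 zeros):
  + (3) · M_42   where M_42 = det([-5 -6 1; 4 6 -5; -4 2 -4]) = -114
det = (+1)·(3)·(-114) = -342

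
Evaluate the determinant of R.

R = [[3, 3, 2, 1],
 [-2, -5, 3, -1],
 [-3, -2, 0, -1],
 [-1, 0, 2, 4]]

|R| = -135

Expand along row 3 (it has 1 zero):
  + (-3) · M_31   where M_31 = det([3 2 1; -5 3 -1; 0 2 4]) = 72
  − (-2) · M_32   where M_32 = det([3 2 1; -2 3 -1; -1 2 4]) = 59
  − (-1) · M_34   where M_34 = det([3 3 2; -2 -5 3; -1 0 2]) = -37
det = (+1)·(-3)·(72) + (-1)·(-2)·(59) + (-1)·(-1)·(-37) = -135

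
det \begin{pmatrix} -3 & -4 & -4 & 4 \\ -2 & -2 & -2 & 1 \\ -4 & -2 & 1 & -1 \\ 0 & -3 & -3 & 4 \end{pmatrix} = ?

The determinant is 21.

Expand along row 4 (it has 1 zero):
  + (-3) · M_42   where M_42 = det([-3 -4 4; -2 -2 1; -4 1 -1]) = -19
  − (-3) · M_43   where M_43 = det([-3 -4 4; -2 -2 1; -4 -2 -1]) = -4
  + (4) · M_44   where M_44 = det([-3 -4 -4; -2 -2 -2; -4 -2 1]) = -6
det = (+1)·(-3)·(-19) + (-1)·(-3)·(-4) + (+1)·(4)·(-6) = 21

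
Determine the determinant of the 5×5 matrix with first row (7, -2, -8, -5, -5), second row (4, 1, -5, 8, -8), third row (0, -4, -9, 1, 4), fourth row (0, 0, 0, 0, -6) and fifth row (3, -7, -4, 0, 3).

-25896

Expand along row 4 (it has 4 zeros):
  − (-6) · M_45   where M_45 = det([7 -2 -8 -5; 4 1 -5 8; 0 -4 -9 1; 3 -7 -4 0]) = -4316
det = (-1)·(-6)·(-4316) = -25896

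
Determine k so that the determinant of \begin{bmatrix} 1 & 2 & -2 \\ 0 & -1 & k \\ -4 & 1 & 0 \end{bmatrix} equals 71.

-7

Expanding along the column containing k, det(A) is linear in k: det(A) = (-9)·k + (8).
Set (-9)·k + (8) = 71  ⇒  (-9)·k = 63  ⇒  k = -7.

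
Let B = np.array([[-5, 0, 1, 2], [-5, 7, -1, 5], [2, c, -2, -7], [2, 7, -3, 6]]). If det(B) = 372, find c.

Expanding along the row containing c, det(B) is linear in c: det(B) = (-29)·c + (343).
Set (-29)·c + (343) = 372  ⇒  (-29)·c = 29  ⇒  c = -1.

c = -1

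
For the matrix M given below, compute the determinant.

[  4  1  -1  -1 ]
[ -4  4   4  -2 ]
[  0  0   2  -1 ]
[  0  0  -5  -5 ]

M is block upper-triangular with a 2×2 block and a 2×2 block on the diagonal, so its determinant equals the product of the determinants of the diagonal blocks.
det of the 2×2 block = 20
det of the 2×2 block = -15
det = (20)·(-15) = -300

-300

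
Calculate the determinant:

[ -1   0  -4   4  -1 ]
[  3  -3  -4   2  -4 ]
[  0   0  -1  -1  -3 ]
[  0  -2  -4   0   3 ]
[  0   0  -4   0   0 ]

Expand along row 5 (it has 4 zeros):
  + (-4) · M_53   where M_53 = det([-1 0 4 -1; 3 -3 2 -4; 0 0 -1 -3; 0 -2 0 3]) = -107
det = (+1)·(-4)·(-107) = 428

The determinant is 428.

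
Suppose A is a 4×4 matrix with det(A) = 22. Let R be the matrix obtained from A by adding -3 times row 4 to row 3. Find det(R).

|R| = 22

Adding a multiple of one row to another leaves the determinant unchanged.
det(R) = (1)·(22) = 22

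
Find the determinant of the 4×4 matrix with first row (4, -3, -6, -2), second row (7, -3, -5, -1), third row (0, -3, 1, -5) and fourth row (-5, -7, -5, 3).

Expand along row 3 (it has 1 zero):
  − (-3) · M_32   where M_32 = det([4 -6 -2; 7 -5 -1; -5 -5 3]) = 136
  + (1) · M_33   where M_33 = det([4 -3 -2; 7 -3 -1; -5 -7 3]) = 112
  − (-5) · M_34   where M_34 = det([4 -3 -6; 7 -3 -5; -5 -7 -5]) = 124
det = (-1)·(-3)·(136) + (+1)·(1)·(112) + (-1)·(-5)·(124) = 1140

1140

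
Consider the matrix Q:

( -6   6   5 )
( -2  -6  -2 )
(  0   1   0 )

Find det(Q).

|Q| = -22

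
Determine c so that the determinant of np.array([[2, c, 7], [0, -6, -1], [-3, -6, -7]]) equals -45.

Expanding along the column containing c, det(A) is linear in c: det(A) = (3)·c + (-54).
Set (3)·c + (-54) = -45  ⇒  (3)·c = 9  ⇒  c = 3.

c = 3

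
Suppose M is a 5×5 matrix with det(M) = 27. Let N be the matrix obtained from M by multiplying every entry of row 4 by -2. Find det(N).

Scaling one row by -2 multiplies the determinant by -2.
det(N) = (-2)·(27) = -54

|N| = -54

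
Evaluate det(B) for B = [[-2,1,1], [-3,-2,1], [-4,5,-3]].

Expand along column 1:
  + (-2) · |-2 1; 5 -3| = (-2)·(6 − 5) = -2
  − (-3) · |1 1; 5 -3| = −(-3)·(-3 − 5) = -24
  + (-4) · |1 1; -2 1| = (-4)·(1 − (-2)) = -12
Sum: (-2) + (-24) + (-12) = -38

det(B) = -38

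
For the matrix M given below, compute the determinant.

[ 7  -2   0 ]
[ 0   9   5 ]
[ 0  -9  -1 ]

252

Expand along column 1:
  + 7 · |9 5; -9 -1| = 7·(-9 − (-45)) = 252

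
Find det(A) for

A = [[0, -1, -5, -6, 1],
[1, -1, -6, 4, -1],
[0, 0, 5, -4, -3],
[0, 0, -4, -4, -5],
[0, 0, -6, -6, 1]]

A is block upper-triangular with a 2×2 block and a 3×3 block on the diagonal, so its determinant equals the product of the determinants of the diagonal blocks.
det of the 2×2 block = 1
det of the 3×3 block = -306
det = (1)·(-306) = -306

-306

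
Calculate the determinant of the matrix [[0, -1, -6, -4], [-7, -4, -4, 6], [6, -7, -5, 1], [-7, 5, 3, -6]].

2447

Expand along row 1 (it has 1 zero):
  − (-1) · M_12   where M_12 = det([-7 -4 6; 6 -5 1; -7 3 -6]) = -407
  + (-6) · M_13   where M_13 = det([-7 -4 6; 6 -7 1; -7 5 -6]) = -489
  − (-4) · M_14   where M_14 = det([-7 -4 -4; 6 -7 -5; -7 5 3]) = -20
det = (-1)·(-1)·(-407) + (+1)·(-6)·(-489) + (-1)·(-4)·(-20) = 2447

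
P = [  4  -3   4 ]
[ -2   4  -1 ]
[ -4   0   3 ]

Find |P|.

82

Expand along row 3:
  + (-4) · |-3 4; 4 -1| = (-4)·(3 − 16) = 52
  + 3 · |4 -3; -2 4| = 3·(16 − 6) = 30
Sum: (52) + (30) = 82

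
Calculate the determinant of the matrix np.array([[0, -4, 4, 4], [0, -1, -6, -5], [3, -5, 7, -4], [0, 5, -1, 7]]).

720

Expand along column 1 (it has 3 zeros):
  + (3) · M_31   where M_31 = det([-4 4 4; -1 -6 -5; 5 -1 7]) = 240
det = (+1)·(3)·(240) = 720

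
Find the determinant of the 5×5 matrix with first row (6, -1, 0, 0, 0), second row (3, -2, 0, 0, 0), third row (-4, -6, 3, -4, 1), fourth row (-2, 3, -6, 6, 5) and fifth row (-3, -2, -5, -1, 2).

The matrix is block lower-triangular with a 2×2 block and a 3×3 block on the diagonal, so its determinant equals the product of the determinants of the diagonal blocks.
det of the 2×2 block = -9
det of the 3×3 block = 139
det = (-9)·(139) = -1251

-1251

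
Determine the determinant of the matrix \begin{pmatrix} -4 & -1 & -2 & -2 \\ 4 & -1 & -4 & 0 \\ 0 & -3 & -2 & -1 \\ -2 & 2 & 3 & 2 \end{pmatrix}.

84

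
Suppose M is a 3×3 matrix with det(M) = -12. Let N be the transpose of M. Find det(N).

det(N) = -12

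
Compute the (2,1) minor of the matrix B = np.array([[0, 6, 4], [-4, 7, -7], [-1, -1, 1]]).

Delete row 2 and column 1; the remaining 2×2 submatrix is [6 4; -1 1].
Its determinant is 6·1 − 4·(-1) = 10.

The minor is 10.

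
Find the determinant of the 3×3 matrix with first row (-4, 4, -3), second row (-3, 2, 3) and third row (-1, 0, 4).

-2

Expand along row 3:
  + (-1) · |4 -3; 2 3| = (-1)·(12 − (-6)) = -18
  + 4 · |-4 4; -3 2| = 4·(-8 − (-12)) = 16
Sum: (-18) + (16) = -2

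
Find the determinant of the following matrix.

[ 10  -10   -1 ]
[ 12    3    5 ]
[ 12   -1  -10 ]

-2002

Expand along row 1:
  + 10 · |3 5; -1 -10| = 10·(-30 − (-5)) = -250
  − (-10) · |12 5; 12 -10| = −(-10)·(-120 − 60) = -1800
  + (-1) · |12 3; 12 -1| = (-1)·(-12 − 36) = 48
Sum: (-250) + (-1800) + (48) = -2002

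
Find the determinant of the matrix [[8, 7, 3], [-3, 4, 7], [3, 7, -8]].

The determinant is -768.

Expand along row 1:
  + 8 · |4 7; 7 -8| = 8·(-32 − 49) = -648
  − 7 · |-3 7; 3 -8| = −7·(24 − 21) = -21
  + 3 · |-3 4; 3 7| = 3·(-21 − 12) = -99
Sum: (-648) + (-21) + (-99) = -768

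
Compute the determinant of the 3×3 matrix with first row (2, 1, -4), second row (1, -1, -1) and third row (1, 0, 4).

-17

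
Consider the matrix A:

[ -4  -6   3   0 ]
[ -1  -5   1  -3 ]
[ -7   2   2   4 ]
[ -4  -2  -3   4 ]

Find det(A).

-556

Expand along row 1 (it has 1 zero):
  + (-4) · M_11   where M_11 = det([-5 1 -3; 2 2 4; -2 -3 4]) = -110
  − (-6) · M_12   where M_12 = det([-1 1 -3; -7 2 4; -4 -3 4]) = -95
  + (3) · M_13   where M_13 = det([-1 -5 -3; -7 2 4; -4 -2 4]) = -142
det = (+1)·(-4)·(-110) + (-1)·(-6)·(-95) + (+1)·(3)·(-142) = -556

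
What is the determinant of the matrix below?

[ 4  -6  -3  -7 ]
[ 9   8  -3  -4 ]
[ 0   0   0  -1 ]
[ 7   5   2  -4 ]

391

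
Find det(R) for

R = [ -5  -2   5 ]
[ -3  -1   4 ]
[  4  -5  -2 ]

Expand along column 1:
  + (-5) · |-1 4; -5 -2| = (-5)·(2 − (-20)) = -110
  − (-3) · |-2 5; -5 -2| = −(-3)·(4 − (-25)) = 87
  + 4 · |-2 5; -1 4| = 4·(-8 − (-5)) = -12
Sum: (-110) + (87) + (-12) = -35

det(R) = -35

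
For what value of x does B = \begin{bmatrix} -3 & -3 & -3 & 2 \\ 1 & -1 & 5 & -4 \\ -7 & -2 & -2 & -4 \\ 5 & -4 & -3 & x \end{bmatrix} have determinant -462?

Expanding along the row containing x, det(B) is linear in x: det(B) = (90)·x + (-1002).
Set (90)·x + (-1002) = -462  ⇒  (90)·x = 540  ⇒  x = 6.

x = 6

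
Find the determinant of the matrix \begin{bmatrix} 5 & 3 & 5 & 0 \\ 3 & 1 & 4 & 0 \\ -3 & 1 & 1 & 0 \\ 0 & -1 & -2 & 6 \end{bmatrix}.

-180

Expand along column 4 (it has 3 zeros):
  + (6) · M_44   where M_44 = det([5 3 5; 3 1 4; -3 1 1]) = -30
det = (+1)·(6)·(-30) = -180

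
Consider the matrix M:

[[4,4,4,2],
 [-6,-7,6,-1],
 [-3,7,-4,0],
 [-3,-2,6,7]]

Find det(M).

Expand along row 3 (it has 1 zero):
  + (-3) · M_31   where M_31 = det([4 4 2; -7 6 -1; -2 6 7]) = 336
  − (7) · M_32   where M_32 = det([4 4 2; -6 6 -1; -3 6 7]) = 336
  + (-4) · M_33   where M_33 = det([4 4 2; -6 -7 -1; -3 -2 7]) = -42
det = (+1)·(-3)·(336) + (-1)·(7)·(336) + (+1)·(-4)·(-42) = -3192

det(M) = -3192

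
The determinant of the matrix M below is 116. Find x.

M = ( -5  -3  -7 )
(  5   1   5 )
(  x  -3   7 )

-2

Expanding along the row containing x, det(M) is linear in x: det(M) = (-8)·x + (100).
Set (-8)·x + (100) = 116  ⇒  (-8)·x = 16  ⇒  x = -2.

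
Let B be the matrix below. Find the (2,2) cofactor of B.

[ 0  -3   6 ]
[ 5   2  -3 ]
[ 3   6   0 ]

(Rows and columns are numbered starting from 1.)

Delete row 2 and column 2; the remaining 2×2 submatrix is [0 6; 3 0].
Its determinant is 0·0 − 6·3 = -18.
The cofactor carries sign (−1)^(2+2) = +1, so C_{2,2} = +(-18) = -18.

The cofactor is -18.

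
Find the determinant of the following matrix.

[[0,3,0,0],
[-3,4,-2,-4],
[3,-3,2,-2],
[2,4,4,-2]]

Expand along row 1 (it has 3 zeros):
  − (3) · M_12   where M_12 = det([-3 -2 -4; 3 2 -2; 2 4 -2]) = -48
det = (-1)·(3)·(-48) = 144

The determinant is 144.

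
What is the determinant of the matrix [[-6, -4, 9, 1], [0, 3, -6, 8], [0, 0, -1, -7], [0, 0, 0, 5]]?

The matrix is upper triangular, so the determinant is the product of the diagonal entries:
det = (-6) · (3) · (-1) · (5) = 90

The determinant is 90.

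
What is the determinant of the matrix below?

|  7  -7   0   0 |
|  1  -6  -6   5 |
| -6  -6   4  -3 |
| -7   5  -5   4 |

77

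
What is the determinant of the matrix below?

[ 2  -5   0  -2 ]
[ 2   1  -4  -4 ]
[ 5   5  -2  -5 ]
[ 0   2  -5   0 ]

334

Expand along row 4 (it has 2 zeros):
  + (2) · M_42   where M_42 = det([2 0 -2; 2 -4 -4; 5 -2 -5]) = -8
  − (-5) · M_43   where M_43 = det([2 -5 -2; 2 1 -4; 5 5 -5]) = 70
det = (+1)·(2)·(-8) + (-1)·(-5)·(70) = 334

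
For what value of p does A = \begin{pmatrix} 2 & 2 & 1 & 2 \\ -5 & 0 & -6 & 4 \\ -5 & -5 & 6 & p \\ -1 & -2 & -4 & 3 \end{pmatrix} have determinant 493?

p = -5

Expanding along the row containing p, det(A) is linear in p: det(A) = (42)·p + (703).
Set (42)·p + (703) = 493  ⇒  (42)·p = -210  ⇒  p = -5.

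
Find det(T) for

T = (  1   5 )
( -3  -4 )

det(T) = 1·(-4) − 5·(-3) = -4 − (-15) = 11

11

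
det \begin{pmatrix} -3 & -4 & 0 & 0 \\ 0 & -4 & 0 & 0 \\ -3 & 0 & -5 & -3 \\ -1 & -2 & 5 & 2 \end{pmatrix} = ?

The matrix is block lower-triangular with a 2×2 block and a 2×2 block on the diagonal, so its determinant equals the product of the determinants of the diagonal blocks.
det of the 2×2 block = 12
det of the 2×2 block = 5
det = (12)·(5) = 60

60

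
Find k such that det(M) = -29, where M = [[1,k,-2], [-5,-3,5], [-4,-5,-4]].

k = 1

Expanding along the row containing k, det(M) is linear in k: det(M) = (-40)·k + (11).
Set (-40)·k + (11) = -29  ⇒  (-40)·k = -40  ⇒  k = 1.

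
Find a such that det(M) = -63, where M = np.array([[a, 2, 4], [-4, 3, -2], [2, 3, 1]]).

1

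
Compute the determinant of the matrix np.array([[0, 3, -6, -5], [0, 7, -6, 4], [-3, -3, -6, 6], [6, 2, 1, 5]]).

Expand along column 1 (it has 2 zeros):
  + (-3) · M_31   where M_31 = det([3 -6 -5; 7 -6 4; 2 1 5]) = -35
  − (6) · M_41   where M_41 = det([3 -6 -5; 7 -6 4; -3 -6 6]) = 588
det = (+1)·(-3)·(-35) + (-1)·(6)·(588) = -3423

The determinant is -3423.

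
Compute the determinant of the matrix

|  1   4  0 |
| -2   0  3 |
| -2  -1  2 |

Expand along row 1:
  + 1 · |0 3; -1 2| = 1·(0 − (-3)) = 3
  − 4 · |-2 3; -2 2| = −4·(-4 − (-6)) = -8
Sum: (3) + (-8) = -5

-5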